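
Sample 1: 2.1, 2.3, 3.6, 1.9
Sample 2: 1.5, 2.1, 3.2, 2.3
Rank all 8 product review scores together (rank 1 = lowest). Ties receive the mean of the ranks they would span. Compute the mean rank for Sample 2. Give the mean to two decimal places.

Sorted (ascending): 1.5, 1.9, 2.1, 2.1, 2.3, 2.3, 3.2, 3.6
The 2 values of 2.1 occupy positions 3–4 → average rank (3+4)/2 = 3.5.
The 2 values of 2.3 occupy positions 5–6 → average rank (5+6)/2 = 5.5.
Sample 2 values → pooled ranks: 1.5→1, 2.1→3.5, 3.2→7, 2.3→5.5
Mean rank = (1 + 3.5 + 7 + 5.5) / 4 = 4.25

4.25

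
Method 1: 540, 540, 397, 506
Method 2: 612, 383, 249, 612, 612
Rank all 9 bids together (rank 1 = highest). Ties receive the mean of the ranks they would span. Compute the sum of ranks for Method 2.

Sorted (descending): 612, 612, 612, 540, 540, 506, 397, 383, 249
The 3 values of 612 occupy positions 1–3 → average rank 2.
The 2 values of 540 occupy positions 4–5 → average rank (4+5)/2 = 4.5.
Method 2 values → pooled ranks: 612→2, 383→8, 249→9, 612→2, 612→2
Rank sum = 2 + 8 + 9 + 2 + 2 = 23

23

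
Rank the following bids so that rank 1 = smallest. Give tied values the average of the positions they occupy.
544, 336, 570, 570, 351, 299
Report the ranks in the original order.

Sorted (ascending): 299, 336, 351, 544, 570, 570
The 2 values of 570 occupy positions 5–6 → average rank (5+6)/2 = 5.5.

4, 2, 5.5, 5.5, 3, 1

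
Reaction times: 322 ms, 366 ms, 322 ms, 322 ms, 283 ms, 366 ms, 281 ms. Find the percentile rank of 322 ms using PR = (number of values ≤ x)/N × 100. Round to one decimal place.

71.4

N = 7.
Strictly below 322: 2. Equal to 322: 3.
PR = 5/7 × 100 = 71.4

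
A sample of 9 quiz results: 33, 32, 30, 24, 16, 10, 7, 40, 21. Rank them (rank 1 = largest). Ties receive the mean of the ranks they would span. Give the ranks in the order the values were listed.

2, 3, 4, 5, 7, 8, 9, 1, 6

Sorted (descending): 40, 33, 32, 30, 24, 21, 16, 10, 7
No ties — each value takes its position as its rank.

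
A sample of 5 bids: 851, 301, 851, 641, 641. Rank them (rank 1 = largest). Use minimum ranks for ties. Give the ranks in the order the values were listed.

Sorted (descending): 851, 851, 641, 641, 301
The 2 values of 851 occupy positions 1–2 → each gets rank 1.
The 2 values of 641 occupy positions 3–4 → each gets rank 3.

1, 5, 1, 3, 3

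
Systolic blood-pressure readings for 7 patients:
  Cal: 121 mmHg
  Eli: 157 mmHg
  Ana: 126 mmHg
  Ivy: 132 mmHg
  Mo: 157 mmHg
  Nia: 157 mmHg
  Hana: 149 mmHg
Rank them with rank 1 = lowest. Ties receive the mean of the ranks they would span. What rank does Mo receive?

6

Sorted (ascending): 121, 126, 132, 149, 157, 157, 157
The 3 values of 157 occupy positions 5–7 → average rank 6.
Mo has value 157 mmHg → rank 6.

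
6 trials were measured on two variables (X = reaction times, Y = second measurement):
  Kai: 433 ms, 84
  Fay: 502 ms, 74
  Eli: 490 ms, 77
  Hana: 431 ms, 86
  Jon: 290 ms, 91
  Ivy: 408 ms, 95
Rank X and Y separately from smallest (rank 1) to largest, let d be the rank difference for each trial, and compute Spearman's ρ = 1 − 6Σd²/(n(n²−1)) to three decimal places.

-0.943

Ranks of variable 1: 4, 6, 5, 3, 1, 2
Ranks of variable 2: 3, 1, 2, 4, 5, 6
d = r₁ − r₂: 1, 5, 3, -1, -4, -4
d²: 1, 25, 9, 1, 16, 16; Σd² = 68
ρ = 1 − 6·68/(6·35) = 1 − 408/210 = -0.943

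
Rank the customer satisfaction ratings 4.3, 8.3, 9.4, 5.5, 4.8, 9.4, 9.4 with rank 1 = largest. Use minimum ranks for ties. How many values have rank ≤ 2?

3

Sorted (descending): 9.4, 9.4, 9.4, 8.3, 5.5, 4.8, 4.3
The 3 values of 9.4 occupy positions 1–3 → each gets rank 1.
Ranks ≤ 2: {1, 1, 1} → 3 values.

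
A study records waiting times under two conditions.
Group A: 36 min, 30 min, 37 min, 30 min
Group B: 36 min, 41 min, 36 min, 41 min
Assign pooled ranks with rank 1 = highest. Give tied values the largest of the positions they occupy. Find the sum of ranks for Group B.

Sorted (descending): 41, 41, 37, 36, 36, 36, 30, 30
The 2 values of 41 occupy positions 1–2 → each gets rank 2.
The 3 values of 36 occupy positions 4–6 → each gets rank 6.
The 2 values of 30 occupy positions 7–8 → each gets rank 8.
Group B values → pooled ranks: 36→6, 41→2, 36→6, 41→2
Rank sum = 6 + 2 + 6 + 2 = 16

16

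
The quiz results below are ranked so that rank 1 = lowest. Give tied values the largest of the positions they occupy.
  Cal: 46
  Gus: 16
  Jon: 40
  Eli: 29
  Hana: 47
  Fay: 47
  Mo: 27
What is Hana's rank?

7

Sorted (ascending): 16, 27, 29, 40, 46, 47, 47
The 2 values of 47 occupy positions 6–7 → each gets rank 7.
Hana has value 47 → rank 7.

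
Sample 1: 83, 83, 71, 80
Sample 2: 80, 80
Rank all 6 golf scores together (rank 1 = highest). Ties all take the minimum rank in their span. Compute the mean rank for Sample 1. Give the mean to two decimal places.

Sorted (descending): 83, 83, 80, 80, 80, 71
The 2 values of 83 occupy positions 1–2 → each gets rank 1.
The 3 values of 80 occupy positions 3–5 → each gets rank 3.
Sample 1 values → pooled ranks: 83→1, 83→1, 71→6, 80→3
Mean rank = (1 + 1 + 6 + 3) / 4 = 2.75

2.75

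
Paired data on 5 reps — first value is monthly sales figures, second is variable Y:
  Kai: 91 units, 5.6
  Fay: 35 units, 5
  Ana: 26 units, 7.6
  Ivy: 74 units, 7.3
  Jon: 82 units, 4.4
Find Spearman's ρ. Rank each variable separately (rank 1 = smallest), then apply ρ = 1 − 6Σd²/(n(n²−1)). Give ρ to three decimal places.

Ranks of variable 1: 5, 2, 1, 3, 4
Ranks of variable 2: 3, 2, 5, 4, 1
d = r₁ − r₂: 2, 0, -4, -1, 3
d²: 4, 0, 16, 1, 9; Σd² = 30
ρ = 1 − 6·30/(5·24) = 1 − 180/120 = -0.500

-0.500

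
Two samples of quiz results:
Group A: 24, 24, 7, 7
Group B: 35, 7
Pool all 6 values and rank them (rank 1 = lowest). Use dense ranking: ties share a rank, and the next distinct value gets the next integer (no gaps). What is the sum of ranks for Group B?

4

Sorted (ascending): 7, 7, 7, 24, 24, 35
The 3 values of 7 share dense rank 1.
The 2 values of 24 share dense rank 2.
Remaining distinct values take the next consecutive integers.
Group B values → pooled ranks: 35→3, 7→1
Rank sum = 3 + 1 = 4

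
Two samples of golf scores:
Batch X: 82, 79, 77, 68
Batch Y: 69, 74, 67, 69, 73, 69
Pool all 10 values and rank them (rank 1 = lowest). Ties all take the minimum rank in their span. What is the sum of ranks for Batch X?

Sorted (ascending): 67, 68, 69, 69, 69, 73, 74, 77, 79, 82
The 3 values of 69 occupy positions 3–5 → each gets rank 3.
Batch X values → pooled ranks: 82→10, 79→9, 77→8, 68→2
Rank sum = 10 + 9 + 8 + 2 = 29

29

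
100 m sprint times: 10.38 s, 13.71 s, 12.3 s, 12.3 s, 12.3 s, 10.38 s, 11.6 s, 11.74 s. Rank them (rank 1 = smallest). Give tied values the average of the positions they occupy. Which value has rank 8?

Sorted (ascending): 10.38, 10.38, 11.6, 11.74, 12.3, 12.3, 12.3, 13.71
The 2 values of 10.38 occupy positions 1–2 → average rank (1+2)/2 = 1.5.
The 3 values of 12.3 occupy positions 5–7 → average rank 6.
Rank 8 → value 13.71.

13.71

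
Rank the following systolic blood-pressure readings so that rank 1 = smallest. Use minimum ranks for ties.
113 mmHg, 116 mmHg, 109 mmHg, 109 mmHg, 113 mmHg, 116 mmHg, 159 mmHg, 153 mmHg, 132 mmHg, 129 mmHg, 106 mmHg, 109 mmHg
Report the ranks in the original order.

5, 7, 2, 2, 5, 7, 12, 11, 10, 9, 1, 2

Sorted (ascending): 106, 109, 109, 109, 113, 113, 116, 116, 129, 132, 153, 159
The 3 values of 109 occupy positions 2–4 → each gets rank 2.
The 2 values of 113 occupy positions 5–6 → each gets rank 5.
The 2 values of 116 occupy positions 7–8 → each gets rank 7.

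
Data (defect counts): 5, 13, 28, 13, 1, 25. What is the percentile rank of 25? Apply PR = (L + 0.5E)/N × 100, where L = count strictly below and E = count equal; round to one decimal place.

75.0

N = 6.
Strictly below 25: 4. Equal to 25: 1.
PR = (4 + 0.5·1)/6 × 100 = 75.0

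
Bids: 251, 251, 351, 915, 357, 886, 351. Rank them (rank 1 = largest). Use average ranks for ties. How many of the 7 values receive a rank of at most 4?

Sorted (descending): 915, 886, 357, 351, 351, 251, 251
The 2 values of 351 occupy positions 4–5 → average rank (4+5)/2 = 4.5.
The 2 values of 251 occupy positions 6–7 → average rank (6+7)/2 = 6.5.
Ranks ≤ 4: {1, 2, 3} → 3 values.

3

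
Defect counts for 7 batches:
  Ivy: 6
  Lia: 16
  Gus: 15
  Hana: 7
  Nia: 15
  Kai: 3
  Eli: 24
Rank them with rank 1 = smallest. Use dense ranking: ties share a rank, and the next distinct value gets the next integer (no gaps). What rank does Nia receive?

4

Sorted (ascending): 3, 6, 7, 15, 15, 16, 24
The 2 values of 15 share dense rank 4.
Remaining distinct values take the next consecutive integers.
Nia has value 15 → rank 4.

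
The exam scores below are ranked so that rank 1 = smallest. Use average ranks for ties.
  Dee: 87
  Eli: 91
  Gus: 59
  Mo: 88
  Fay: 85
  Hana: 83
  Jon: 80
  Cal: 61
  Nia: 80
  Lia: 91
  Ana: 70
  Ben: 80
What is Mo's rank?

Sorted (ascending): 59, 61, 70, 80, 80, 80, 83, 85, 87, 88, 91, 91
The 3 values of 80 occupy positions 4–6 → average rank 5.
The 2 values of 91 occupy positions 11–12 → average rank (11+12)/2 = 11.5.
Mo has value 88 → rank 10.

10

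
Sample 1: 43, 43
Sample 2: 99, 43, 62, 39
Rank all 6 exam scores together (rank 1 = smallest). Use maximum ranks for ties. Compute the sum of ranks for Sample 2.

Sorted (ascending): 39, 43, 43, 43, 62, 99
The 3 values of 43 occupy positions 2–4 → each gets rank 4.
Sample 2 values → pooled ranks: 99→6, 43→4, 62→5, 39→1
Rank sum = 6 + 4 + 5 + 1 = 16

16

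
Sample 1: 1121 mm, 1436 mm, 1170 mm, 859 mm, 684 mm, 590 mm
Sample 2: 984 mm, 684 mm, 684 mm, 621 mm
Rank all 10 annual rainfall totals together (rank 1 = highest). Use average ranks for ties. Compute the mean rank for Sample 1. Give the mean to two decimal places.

Sorted (descending): 1436, 1170, 1121, 984, 859, 684, 684, 684, 621, 590
The 3 values of 684 occupy positions 6–8 → average rank 7.
Sample 1 values → pooled ranks: 1121→3, 1436→1, 1170→2, 859→5, 684→7, 590→10
Mean rank = (3 + 1 + 2 + 5 + 7 + 10) / 6 = 4.67

4.67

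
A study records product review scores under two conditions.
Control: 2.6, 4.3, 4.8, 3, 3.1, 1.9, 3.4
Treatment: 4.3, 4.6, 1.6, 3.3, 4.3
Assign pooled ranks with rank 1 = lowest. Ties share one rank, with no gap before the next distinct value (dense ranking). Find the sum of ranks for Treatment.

32

Sorted (ascending): 1.6, 1.9, 2.6, 3, 3.1, 3.3, 3.4, 4.3, 4.3, 4.3, 4.6, 4.8
The 3 values of 4.3 share dense rank 8.
Remaining distinct values take the next consecutive integers.
Treatment values → pooled ranks: 4.3→8, 4.6→9, 1.6→1, 3.3→6, 4.3→8
Rank sum = 8 + 9 + 1 + 6 + 8 = 32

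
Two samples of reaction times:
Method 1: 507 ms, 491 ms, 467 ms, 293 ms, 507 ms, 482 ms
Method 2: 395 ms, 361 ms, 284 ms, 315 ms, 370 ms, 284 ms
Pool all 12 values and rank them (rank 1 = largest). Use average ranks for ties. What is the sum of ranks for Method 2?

53

Sorted (descending): 507, 507, 491, 482, 467, 395, 370, 361, 315, 293, 284, 284
The 2 values of 507 occupy positions 1–2 → average rank (1+2)/2 = 1.5.
The 2 values of 284 occupy positions 11–12 → average rank (11+12)/2 = 11.5.
Method 2 values → pooled ranks: 395→6, 361→8, 284→11.5, 315→9, 370→7, 284→11.5
Rank sum = 6 + 8 + 11.5 + 9 + 7 + 11.5 = 53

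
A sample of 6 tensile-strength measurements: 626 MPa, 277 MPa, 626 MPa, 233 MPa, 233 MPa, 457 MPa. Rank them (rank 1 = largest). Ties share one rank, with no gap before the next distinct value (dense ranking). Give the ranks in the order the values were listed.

1, 3, 1, 4, 4, 2

Sorted (descending): 626, 626, 457, 277, 233, 233
The 2 values of 626 share dense rank 1.
The 2 values of 233 share dense rank 4.
Remaining distinct values take the next consecutive integers.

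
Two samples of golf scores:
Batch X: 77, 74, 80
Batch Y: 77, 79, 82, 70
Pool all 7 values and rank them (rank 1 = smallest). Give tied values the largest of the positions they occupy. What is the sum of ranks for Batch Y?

17

Sorted (ascending): 70, 74, 77, 77, 79, 80, 82
The 2 values of 77 occupy positions 3–4 → each gets rank 4.
Batch Y values → pooled ranks: 77→4, 79→5, 82→7, 70→1
Rank sum = 4 + 5 + 7 + 1 = 17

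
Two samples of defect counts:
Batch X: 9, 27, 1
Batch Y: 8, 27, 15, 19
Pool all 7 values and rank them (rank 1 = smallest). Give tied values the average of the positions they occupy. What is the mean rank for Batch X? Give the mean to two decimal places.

3.50

Sorted (ascending): 1, 8, 9, 15, 19, 27, 27
The 2 values of 27 occupy positions 6–7 → average rank (6+7)/2 = 6.5.
Batch X values → pooled ranks: 9→3, 27→6.5, 1→1
Mean rank = (3 + 6.5 + 1) / 3 = 3.50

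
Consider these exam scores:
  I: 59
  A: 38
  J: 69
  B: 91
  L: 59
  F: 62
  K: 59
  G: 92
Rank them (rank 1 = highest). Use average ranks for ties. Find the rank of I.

Sorted (descending): 92, 91, 69, 62, 59, 59, 59, 38
The 3 values of 59 occupy positions 5–7 → average rank 6.
I has value 59 → rank 6.

6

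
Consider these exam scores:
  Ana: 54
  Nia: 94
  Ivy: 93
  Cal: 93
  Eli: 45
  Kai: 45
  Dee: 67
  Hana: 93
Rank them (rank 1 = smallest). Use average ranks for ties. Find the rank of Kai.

Sorted (ascending): 45, 45, 54, 67, 93, 93, 93, 94
The 2 values of 45 occupy positions 1–2 → average rank (1+2)/2 = 1.5.
The 3 values of 93 occupy positions 5–7 → average rank 6.
Kai has value 45 → rank 1.5.

1.5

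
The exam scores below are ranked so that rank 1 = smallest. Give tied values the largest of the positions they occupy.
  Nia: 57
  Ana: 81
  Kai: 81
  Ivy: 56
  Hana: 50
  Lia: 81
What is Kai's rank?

6

Sorted (ascending): 50, 56, 57, 81, 81, 81
The 3 values of 81 occupy positions 4–6 → each gets rank 6.
Kai has value 81 → rank 6.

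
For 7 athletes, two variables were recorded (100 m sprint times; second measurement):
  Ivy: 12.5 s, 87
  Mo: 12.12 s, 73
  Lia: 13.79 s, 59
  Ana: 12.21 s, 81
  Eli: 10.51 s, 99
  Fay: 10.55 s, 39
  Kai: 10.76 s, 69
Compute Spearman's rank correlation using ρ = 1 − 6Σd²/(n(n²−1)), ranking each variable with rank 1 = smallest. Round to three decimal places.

Ranks of variable 1: 6, 4, 7, 5, 1, 2, 3
Ranks of variable 2: 6, 4, 2, 5, 7, 1, 3
d = r₁ − r₂: 0, 0, 5, 0, -6, 1, 0
d²: 0, 0, 25, 0, 36, 1, 0; Σd² = 62
ρ = 1 − 6·62/(7·48) = 1 − 372/336 = -0.107

-0.107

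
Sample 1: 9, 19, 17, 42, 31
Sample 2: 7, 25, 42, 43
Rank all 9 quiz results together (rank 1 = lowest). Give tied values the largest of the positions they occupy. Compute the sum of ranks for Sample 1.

23

Sorted (ascending): 7, 9, 17, 19, 25, 31, 42, 42, 43
The 2 values of 42 occupy positions 7–8 → each gets rank 8.
Sample 1 values → pooled ranks: 9→2, 19→4, 17→3, 42→8, 31→6
Rank sum = 2 + 4 + 3 + 8 + 6 = 23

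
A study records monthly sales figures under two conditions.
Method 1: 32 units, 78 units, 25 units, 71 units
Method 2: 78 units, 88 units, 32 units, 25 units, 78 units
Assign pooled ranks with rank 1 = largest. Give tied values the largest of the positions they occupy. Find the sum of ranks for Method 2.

25

Sorted (descending): 88, 78, 78, 78, 71, 32, 32, 25, 25
The 3 values of 78 occupy positions 2–4 → each gets rank 4.
The 2 values of 32 occupy positions 6–7 → each gets rank 7.
The 2 values of 25 occupy positions 8–9 → each gets rank 9.
Method 2 values → pooled ranks: 78→4, 88→1, 32→7, 25→9, 78→4
Rank sum = 4 + 1 + 7 + 9 + 4 = 25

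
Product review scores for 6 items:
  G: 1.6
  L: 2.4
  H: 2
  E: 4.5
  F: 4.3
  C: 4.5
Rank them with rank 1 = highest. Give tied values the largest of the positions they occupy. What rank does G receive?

Sorted (descending): 4.5, 4.5, 4.3, 2.4, 2, 1.6
The 2 values of 4.5 occupy positions 1–2 → each gets rank 2.
G has value 1.6 → rank 6.

6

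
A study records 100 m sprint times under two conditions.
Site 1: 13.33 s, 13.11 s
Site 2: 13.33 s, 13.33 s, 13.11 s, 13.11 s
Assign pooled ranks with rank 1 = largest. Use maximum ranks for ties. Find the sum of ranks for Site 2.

18

Sorted (descending): 13.33, 13.33, 13.33, 13.11, 13.11, 13.11
The 3 values of 13.33 occupy positions 1–3 → each gets rank 3.
The 3 values of 13.11 occupy positions 4–6 → each gets rank 6.
Site 2 values → pooled ranks: 13.33→3, 13.33→3, 13.11→6, 13.11→6
Rank sum = 3 + 3 + 6 + 6 = 18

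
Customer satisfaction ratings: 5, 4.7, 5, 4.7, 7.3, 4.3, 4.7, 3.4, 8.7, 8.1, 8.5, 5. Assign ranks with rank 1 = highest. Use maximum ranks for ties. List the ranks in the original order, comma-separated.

7, 10, 7, 10, 4, 11, 10, 12, 1, 3, 2, 7

Sorted (descending): 8.7, 8.5, 8.1, 7.3, 5, 5, 5, 4.7, 4.7, 4.7, 4.3, 3.4
The 3 values of 5 occupy positions 5–7 → each gets rank 7.
The 3 values of 4.7 occupy positions 8–10 → each gets rank 10.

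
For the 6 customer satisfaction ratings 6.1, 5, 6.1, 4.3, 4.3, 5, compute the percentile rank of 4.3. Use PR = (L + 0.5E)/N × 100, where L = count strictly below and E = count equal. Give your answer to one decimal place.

N = 6.
Strictly below 4.3: 0. Equal to 4.3: 2.
PR = (0 + 0.5·2)/6 × 100 = 16.7

16.7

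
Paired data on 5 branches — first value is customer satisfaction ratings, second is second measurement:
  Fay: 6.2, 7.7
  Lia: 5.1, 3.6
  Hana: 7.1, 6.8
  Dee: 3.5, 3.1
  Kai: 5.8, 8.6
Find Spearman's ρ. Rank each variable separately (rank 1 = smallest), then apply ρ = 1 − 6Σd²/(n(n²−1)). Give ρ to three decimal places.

Ranks of variable 1: 4, 2, 5, 1, 3
Ranks of variable 2: 4, 2, 3, 1, 5
d = r₁ − r₂: 0, 0, 2, 0, -2
d²: 0, 0, 4, 0, 4; Σd² = 8
ρ = 1 − 6·8/(5·24) = 1 − 48/120 = 0.600

0.600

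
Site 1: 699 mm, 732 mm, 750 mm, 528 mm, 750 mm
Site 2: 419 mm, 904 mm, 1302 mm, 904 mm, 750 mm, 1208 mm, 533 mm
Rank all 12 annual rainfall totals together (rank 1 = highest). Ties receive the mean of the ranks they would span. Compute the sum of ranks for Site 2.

Sorted (descending): 1302, 1208, 904, 904, 750, 750, 750, 732, 699, 533, 528, 419
The 2 values of 904 occupy positions 3–4 → average rank (3+4)/2 = 3.5.
The 3 values of 750 occupy positions 5–7 → average rank 6.
Site 2 values → pooled ranks: 419→12, 904→3.5, 1302→1, 904→3.5, 750→6, 1208→2, 533→10
Rank sum = 12 + 3.5 + 1 + 3.5 + 6 + 2 + 10 = 38

38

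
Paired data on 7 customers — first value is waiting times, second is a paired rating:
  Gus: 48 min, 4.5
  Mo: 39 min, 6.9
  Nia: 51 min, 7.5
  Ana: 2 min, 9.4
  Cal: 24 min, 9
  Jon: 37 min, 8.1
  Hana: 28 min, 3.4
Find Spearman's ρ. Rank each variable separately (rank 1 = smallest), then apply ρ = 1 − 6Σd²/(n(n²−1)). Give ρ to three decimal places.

Ranks of variable 1: 6, 5, 7, 1, 2, 4, 3
Ranks of variable 2: 2, 3, 4, 7, 6, 5, 1
d = r₁ − r₂: 4, 2, 3, -6, -4, -1, 2
d²: 16, 4, 9, 36, 16, 1, 4; Σd² = 86
ρ = 1 − 6·86/(7·48) = 1 − 516/336 = -0.536

-0.536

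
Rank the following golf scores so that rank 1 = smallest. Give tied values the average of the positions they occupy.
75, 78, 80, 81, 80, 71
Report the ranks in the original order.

Sorted (ascending): 71, 75, 78, 80, 80, 81
The 2 values of 80 occupy positions 4–5 → average rank (4+5)/2 = 4.5.

2, 3, 4.5, 6, 4.5, 1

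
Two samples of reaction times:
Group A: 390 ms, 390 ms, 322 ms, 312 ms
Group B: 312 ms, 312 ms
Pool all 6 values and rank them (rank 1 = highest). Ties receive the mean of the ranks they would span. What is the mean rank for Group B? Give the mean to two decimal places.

5.00

Sorted (descending): 390, 390, 322, 312, 312, 312
The 2 values of 390 occupy positions 1–2 → average rank (1+2)/2 = 1.5.
The 3 values of 312 occupy positions 4–6 → average rank 5.
Group B values → pooled ranks: 312→5, 312→5
Mean rank = (5 + 5) / 2 = 5.00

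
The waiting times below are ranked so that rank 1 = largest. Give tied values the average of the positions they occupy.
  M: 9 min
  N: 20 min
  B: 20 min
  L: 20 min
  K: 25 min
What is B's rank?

Sorted (descending): 25, 20, 20, 20, 9
The 3 values of 20 occupy positions 2–4 → average rank 3.
B has value 20 min → rank 3.

3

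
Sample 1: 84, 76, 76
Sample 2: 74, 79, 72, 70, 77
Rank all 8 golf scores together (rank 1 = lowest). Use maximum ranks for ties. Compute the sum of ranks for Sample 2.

Sorted (ascending): 70, 72, 74, 76, 76, 77, 79, 84
The 2 values of 76 occupy positions 4–5 → each gets rank 5.
Sample 2 values → pooled ranks: 74→3, 79→7, 72→2, 70→1, 77→6
Rank sum = 3 + 7 + 2 + 1 + 6 = 19

19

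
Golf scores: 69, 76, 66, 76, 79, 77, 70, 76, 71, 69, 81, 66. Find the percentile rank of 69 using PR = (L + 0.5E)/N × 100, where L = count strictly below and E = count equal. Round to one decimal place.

N = 12.
Strictly below 69: 2. Equal to 69: 2.
PR = (2 + 0.5·2)/12 × 100 = 25.0

25.0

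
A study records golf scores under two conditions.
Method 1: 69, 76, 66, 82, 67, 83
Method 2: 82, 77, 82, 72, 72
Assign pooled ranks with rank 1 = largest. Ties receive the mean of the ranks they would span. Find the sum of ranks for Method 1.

Sorted (descending): 83, 82, 82, 82, 77, 76, 72, 72, 69, 67, 66
The 3 values of 82 occupy positions 2–4 → average rank 3.
The 2 values of 72 occupy positions 7–8 → average rank (7+8)/2 = 7.5.
Method 1 values → pooled ranks: 69→9, 76→6, 66→11, 82→3, 67→10, 83→1
Rank sum = 9 + 6 + 11 + 3 + 10 + 1 = 40

40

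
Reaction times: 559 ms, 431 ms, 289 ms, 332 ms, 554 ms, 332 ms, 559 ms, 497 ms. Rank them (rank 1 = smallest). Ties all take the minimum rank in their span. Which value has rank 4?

Sorted (ascending): 289, 332, 332, 431, 497, 554, 559, 559
The 2 values of 332 occupy positions 2–3 → each gets rank 2.
The 2 values of 559 occupy positions 7–8 → each gets rank 7.
Rank 4 → value 431.

431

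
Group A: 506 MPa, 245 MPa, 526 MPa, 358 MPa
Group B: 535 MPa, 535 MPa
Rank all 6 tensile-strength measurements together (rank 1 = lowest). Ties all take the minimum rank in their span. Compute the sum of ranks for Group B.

10

Sorted (ascending): 245, 358, 506, 526, 535, 535
The 2 values of 535 occupy positions 5–6 → each gets rank 5.
Group B values → pooled ranks: 535→5, 535→5
Rank sum = 5 + 5 = 10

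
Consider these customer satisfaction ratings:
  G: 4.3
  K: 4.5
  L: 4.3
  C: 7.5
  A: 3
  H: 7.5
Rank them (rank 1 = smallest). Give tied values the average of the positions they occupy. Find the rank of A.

1

Sorted (ascending): 3, 4.3, 4.3, 4.5, 7.5, 7.5
The 2 values of 4.3 occupy positions 2–3 → average rank (2+3)/2 = 2.5.
The 2 values of 7.5 occupy positions 5–6 → average rank (5+6)/2 = 5.5.
A has value 3 → rank 1.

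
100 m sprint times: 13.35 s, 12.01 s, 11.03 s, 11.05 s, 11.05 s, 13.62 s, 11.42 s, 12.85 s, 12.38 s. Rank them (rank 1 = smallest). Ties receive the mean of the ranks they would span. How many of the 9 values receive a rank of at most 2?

1

Sorted (ascending): 11.03, 11.05, 11.05, 11.42, 12.01, 12.38, 12.85, 13.35, 13.62
The 2 values of 11.05 occupy positions 2–3 → average rank (2+3)/2 = 2.5.
Ranks ≤ 2: {1} → 1 value.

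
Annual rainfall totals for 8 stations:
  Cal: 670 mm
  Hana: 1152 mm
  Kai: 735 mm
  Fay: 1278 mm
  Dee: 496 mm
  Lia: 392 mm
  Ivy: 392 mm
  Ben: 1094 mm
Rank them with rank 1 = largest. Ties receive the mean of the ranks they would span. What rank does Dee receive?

Sorted (descending): 1278, 1152, 1094, 735, 670, 496, 392, 392
The 2 values of 392 occupy positions 7–8 → average rank (7+8)/2 = 7.5.
Dee has value 496 mm → rank 6.

6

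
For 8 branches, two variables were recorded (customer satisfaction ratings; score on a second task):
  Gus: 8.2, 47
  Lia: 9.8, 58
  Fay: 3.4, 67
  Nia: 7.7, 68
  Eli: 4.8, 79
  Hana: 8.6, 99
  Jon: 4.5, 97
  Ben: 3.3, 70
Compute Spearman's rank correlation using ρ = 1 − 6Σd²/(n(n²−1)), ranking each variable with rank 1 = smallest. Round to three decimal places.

Ranks of variable 1: 6, 8, 2, 5, 4, 7, 3, 1
Ranks of variable 2: 1, 2, 3, 4, 6, 8, 7, 5
d = r₁ − r₂: 5, 6, -1, 1, -2, -1, -4, -4
d²: 25, 36, 1, 1, 4, 1, 16, 16; Σd² = 100
ρ = 1 − 6·100/(8·63) = 1 − 600/504 = -0.190

-0.190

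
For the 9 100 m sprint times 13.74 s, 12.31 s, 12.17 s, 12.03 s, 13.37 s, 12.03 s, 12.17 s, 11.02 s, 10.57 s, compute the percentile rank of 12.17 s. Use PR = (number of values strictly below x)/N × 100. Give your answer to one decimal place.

44.4

N = 9.
Strictly below 12.17: 4. Equal to 12.17: 2.
PR = 4/9 × 100 = 44.4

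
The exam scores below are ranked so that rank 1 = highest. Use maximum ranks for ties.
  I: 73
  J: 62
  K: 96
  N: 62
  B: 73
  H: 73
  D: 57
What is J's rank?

6

Sorted (descending): 96, 73, 73, 73, 62, 62, 57
The 3 values of 73 occupy positions 2–4 → each gets rank 4.
The 2 values of 62 occupy positions 5–6 → each gets rank 6.
J has value 62 → rank 6.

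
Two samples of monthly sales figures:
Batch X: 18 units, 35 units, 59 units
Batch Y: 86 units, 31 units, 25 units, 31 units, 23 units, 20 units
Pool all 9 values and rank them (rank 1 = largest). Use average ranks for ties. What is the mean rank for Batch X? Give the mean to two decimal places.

Sorted (descending): 86, 59, 35, 31, 31, 25, 23, 20, 18
The 2 values of 31 occupy positions 4–5 → average rank (4+5)/2 = 4.5.
Batch X values → pooled ranks: 18→9, 35→3, 59→2
Mean rank = (9 + 3 + 2) / 3 = 4.67

4.67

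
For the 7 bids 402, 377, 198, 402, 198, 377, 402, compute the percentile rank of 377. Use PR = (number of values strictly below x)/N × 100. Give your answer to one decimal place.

28.6

N = 7.
Strictly below 377: 2. Equal to 377: 2.
PR = 2/7 × 100 = 28.6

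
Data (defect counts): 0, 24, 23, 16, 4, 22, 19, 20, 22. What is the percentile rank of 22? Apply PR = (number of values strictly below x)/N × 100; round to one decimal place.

55.6

N = 9.
Strictly below 22: 5. Equal to 22: 2.
PR = 5/9 × 100 = 55.6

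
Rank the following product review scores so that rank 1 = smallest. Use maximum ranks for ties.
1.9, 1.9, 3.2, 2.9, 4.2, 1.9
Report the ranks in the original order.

Sorted (ascending): 1.9, 1.9, 1.9, 2.9, 3.2, 4.2
The 3 values of 1.9 occupy positions 1–3 → each gets rank 3.

3, 3, 5, 4, 6, 3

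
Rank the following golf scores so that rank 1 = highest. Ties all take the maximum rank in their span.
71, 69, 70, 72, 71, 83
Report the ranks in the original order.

Sorted (descending): 83, 72, 71, 71, 70, 69
The 2 values of 71 occupy positions 3–4 → each gets rank 4.

4, 6, 5, 2, 4, 1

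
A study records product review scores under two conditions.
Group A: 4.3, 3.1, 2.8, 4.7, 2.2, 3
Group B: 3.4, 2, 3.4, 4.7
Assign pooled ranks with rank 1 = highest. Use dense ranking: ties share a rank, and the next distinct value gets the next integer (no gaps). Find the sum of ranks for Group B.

Sorted (descending): 4.7, 4.7, 4.3, 3.4, 3.4, 3.1, 3, 2.8, 2.2, 2
The 2 values of 4.7 share dense rank 1.
The 2 values of 3.4 share dense rank 3.
Remaining distinct values take the next consecutive integers.
Group B values → pooled ranks: 3.4→3, 2→8, 3.4→3, 4.7→1
Rank sum = 3 + 8 + 3 + 1 = 15

15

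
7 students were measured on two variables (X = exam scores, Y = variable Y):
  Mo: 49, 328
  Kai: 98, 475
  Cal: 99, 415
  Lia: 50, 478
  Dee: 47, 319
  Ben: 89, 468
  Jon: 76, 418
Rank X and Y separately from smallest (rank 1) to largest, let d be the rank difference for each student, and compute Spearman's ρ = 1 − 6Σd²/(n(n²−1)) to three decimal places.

0.429

Ranks of variable 1: 2, 6, 7, 3, 1, 5, 4
Ranks of variable 2: 2, 6, 3, 7, 1, 5, 4
d = r₁ − r₂: 0, 0, 4, -4, 0, 0, 0
d²: 0, 0, 16, 16, 0, 0, 0; Σd² = 32
ρ = 1 − 6·32/(7·48) = 1 − 192/336 = 0.429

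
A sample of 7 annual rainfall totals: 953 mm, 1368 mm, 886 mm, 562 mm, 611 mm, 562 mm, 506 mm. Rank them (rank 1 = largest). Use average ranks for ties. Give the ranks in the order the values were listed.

2, 1, 3, 5.5, 4, 5.5, 7

Sorted (descending): 1368, 953, 886, 611, 562, 562, 506
The 2 values of 562 occupy positions 5–6 → average rank (5+6)/2 = 5.5.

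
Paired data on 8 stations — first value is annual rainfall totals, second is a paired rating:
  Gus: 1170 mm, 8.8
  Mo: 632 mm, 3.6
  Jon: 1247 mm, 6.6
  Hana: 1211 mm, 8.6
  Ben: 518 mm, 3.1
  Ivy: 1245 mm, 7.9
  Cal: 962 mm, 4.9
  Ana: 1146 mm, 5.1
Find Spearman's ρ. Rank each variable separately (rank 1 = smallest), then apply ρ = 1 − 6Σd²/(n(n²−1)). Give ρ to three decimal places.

Ranks of variable 1: 5, 2, 8, 6, 1, 7, 3, 4
Ranks of variable 2: 8, 2, 5, 7, 1, 6, 3, 4
d = r₁ − r₂: -3, 0, 3, -1, 0, 1, 0, 0
d²: 9, 0, 9, 1, 0, 1, 0, 0; Σd² = 20
ρ = 1 − 6·20/(8·63) = 1 − 120/504 = 0.762

0.762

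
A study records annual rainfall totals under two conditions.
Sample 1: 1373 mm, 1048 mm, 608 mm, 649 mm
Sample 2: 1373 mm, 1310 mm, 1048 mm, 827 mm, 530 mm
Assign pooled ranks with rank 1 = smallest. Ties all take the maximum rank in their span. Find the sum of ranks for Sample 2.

27

Sorted (ascending): 530, 608, 649, 827, 1048, 1048, 1310, 1373, 1373
The 2 values of 1048 occupy positions 5–6 → each gets rank 6.
The 2 values of 1373 occupy positions 8–9 → each gets rank 9.
Sample 2 values → pooled ranks: 1373→9, 1310→7, 1048→6, 827→4, 530→1
Rank sum = 9 + 7 + 6 + 4 + 1 = 27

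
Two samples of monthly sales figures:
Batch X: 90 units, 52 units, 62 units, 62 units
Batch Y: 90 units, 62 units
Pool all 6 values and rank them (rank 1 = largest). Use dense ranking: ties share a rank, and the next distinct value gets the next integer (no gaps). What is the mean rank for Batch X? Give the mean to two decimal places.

Sorted (descending): 90, 90, 62, 62, 62, 52
The 2 values of 90 share dense rank 1.
The 3 values of 62 share dense rank 2.
Remaining distinct values take the next consecutive integers.
Batch X values → pooled ranks: 90→1, 52→3, 62→2, 62→2
Mean rank = (1 + 3 + 2 + 2) / 4 = 2.00

2.00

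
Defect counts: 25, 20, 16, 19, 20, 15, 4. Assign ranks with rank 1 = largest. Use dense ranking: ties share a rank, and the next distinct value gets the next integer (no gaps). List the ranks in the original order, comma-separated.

1, 2, 4, 3, 2, 5, 6

Sorted (descending): 25, 20, 20, 19, 16, 15, 4
The 2 values of 20 share dense rank 2.
Remaining distinct values take the next consecutive integers.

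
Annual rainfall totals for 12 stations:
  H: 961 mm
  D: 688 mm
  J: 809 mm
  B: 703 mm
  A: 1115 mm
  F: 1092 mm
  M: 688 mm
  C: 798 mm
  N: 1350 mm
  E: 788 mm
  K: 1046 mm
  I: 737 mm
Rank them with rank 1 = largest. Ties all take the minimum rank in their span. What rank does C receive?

7

Sorted (descending): 1350, 1115, 1092, 1046, 961, 809, 798, 788, 737, 703, 688, 688
The 2 values of 688 occupy positions 11–12 → each gets rank 11.
C has value 798 mm → rank 7.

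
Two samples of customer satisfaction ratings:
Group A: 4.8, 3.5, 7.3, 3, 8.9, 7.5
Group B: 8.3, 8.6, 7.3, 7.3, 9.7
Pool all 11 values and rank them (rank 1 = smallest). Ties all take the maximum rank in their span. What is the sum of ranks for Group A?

29

Sorted (ascending): 3, 3.5, 4.8, 7.3, 7.3, 7.3, 7.5, 8.3, 8.6, 8.9, 9.7
The 3 values of 7.3 occupy positions 4–6 → each gets rank 6.
Group A values → pooled ranks: 4.8→3, 3.5→2, 7.3→6, 3→1, 8.9→10, 7.5→7
Rank sum = 3 + 2 + 6 + 1 + 10 + 7 = 29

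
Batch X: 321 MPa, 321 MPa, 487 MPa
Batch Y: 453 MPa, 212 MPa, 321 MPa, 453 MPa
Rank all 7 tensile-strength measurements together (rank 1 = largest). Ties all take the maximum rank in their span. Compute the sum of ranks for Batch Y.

19

Sorted (descending): 487, 453, 453, 321, 321, 321, 212
The 2 values of 453 occupy positions 2–3 → each gets rank 3.
The 3 values of 321 occupy positions 4–6 → each gets rank 6.
Batch Y values → pooled ranks: 453→3, 212→7, 321→6, 453→3
Rank sum = 3 + 7 + 6 + 3 = 19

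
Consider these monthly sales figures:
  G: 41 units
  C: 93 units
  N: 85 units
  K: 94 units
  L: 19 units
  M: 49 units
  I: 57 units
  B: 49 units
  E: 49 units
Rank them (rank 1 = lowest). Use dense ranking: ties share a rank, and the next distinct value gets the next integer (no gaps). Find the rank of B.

Sorted (ascending): 19, 41, 49, 49, 49, 57, 85, 93, 94
The 3 values of 49 share dense rank 3.
Remaining distinct values take the next consecutive integers.
B has value 49 units → rank 3.

3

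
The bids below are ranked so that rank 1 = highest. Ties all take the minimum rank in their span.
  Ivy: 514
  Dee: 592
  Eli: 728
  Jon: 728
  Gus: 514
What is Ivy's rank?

4

Sorted (descending): 728, 728, 592, 514, 514
The 2 values of 728 occupy positions 1–2 → each gets rank 1.
The 2 values of 514 occupy positions 4–5 → each gets rank 4.
Ivy has value 514 → rank 4.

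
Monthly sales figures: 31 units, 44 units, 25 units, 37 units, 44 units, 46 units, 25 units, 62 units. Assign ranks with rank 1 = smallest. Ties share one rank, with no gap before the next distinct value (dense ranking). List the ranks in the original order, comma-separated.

2, 4, 1, 3, 4, 5, 1, 6

Sorted (ascending): 25, 25, 31, 37, 44, 44, 46, 62
The 2 values of 25 share dense rank 1.
The 2 values of 44 share dense rank 4.
Remaining distinct values take the next consecutive integers.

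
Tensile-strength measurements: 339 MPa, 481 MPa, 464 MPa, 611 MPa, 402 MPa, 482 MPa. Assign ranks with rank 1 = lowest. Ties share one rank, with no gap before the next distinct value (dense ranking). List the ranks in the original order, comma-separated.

Sorted (ascending): 339, 402, 464, 481, 482, 611
No ties — each value takes its position as its rank.

1, 4, 3, 6, 2, 5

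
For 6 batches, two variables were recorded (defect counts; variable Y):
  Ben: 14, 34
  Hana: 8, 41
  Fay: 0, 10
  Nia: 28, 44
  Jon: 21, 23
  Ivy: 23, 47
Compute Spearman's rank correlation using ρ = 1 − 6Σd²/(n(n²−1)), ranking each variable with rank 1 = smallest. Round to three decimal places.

0.714

Ranks of variable 1: 3, 2, 1, 6, 4, 5
Ranks of variable 2: 3, 4, 1, 5, 2, 6
d = r₁ − r₂: 0, -2, 0, 1, 2, -1
d²: 0, 4, 0, 1, 4, 1; Σd² = 10
ρ = 1 − 6·10/(6·35) = 1 − 60/210 = 0.714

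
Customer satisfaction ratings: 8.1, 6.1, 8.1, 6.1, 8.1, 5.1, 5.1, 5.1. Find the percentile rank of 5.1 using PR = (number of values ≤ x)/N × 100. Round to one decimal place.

37.5

N = 8.
Strictly below 5.1: 0. Equal to 5.1: 3.
PR = 3/8 × 100 = 37.5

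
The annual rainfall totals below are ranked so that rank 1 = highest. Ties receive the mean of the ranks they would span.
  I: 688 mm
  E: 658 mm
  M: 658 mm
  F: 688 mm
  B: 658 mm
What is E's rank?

4

Sorted (descending): 688, 688, 658, 658, 658
The 2 values of 688 occupy positions 1–2 → average rank (1+2)/2 = 1.5.
The 3 values of 658 occupy positions 3–5 → average rank 4.
E has value 658 mm → rank 4.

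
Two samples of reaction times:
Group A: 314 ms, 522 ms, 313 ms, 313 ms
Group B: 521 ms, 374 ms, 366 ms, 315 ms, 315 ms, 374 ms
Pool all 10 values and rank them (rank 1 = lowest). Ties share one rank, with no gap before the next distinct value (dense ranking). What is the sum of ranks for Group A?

11

Sorted (ascending): 313, 313, 314, 315, 315, 366, 374, 374, 521, 522
The 2 values of 313 share dense rank 1.
The 2 values of 315 share dense rank 3.
The 2 values of 374 share dense rank 5.
Remaining distinct values take the next consecutive integers.
Group A values → pooled ranks: 314→2, 522→7, 313→1, 313→1
Rank sum = 2 + 7 + 1 + 1 = 11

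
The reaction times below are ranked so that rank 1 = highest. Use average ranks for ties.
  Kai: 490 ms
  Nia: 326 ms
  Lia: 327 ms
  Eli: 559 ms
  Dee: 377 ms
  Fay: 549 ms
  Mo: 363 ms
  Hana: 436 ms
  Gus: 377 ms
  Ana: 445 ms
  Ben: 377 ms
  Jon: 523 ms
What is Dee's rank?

Sorted (descending): 559, 549, 523, 490, 445, 436, 377, 377, 377, 363, 327, 326
The 3 values of 377 occupy positions 7–9 → average rank 8.
Dee has value 377 ms → rank 8.

8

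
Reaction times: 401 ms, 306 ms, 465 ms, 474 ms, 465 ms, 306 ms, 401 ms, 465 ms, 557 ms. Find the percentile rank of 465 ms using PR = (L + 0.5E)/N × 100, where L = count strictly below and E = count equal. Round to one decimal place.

N = 9.
Strictly below 465: 4. Equal to 465: 3.
PR = (4 + 0.5·3)/9 × 100 = 61.1

61.1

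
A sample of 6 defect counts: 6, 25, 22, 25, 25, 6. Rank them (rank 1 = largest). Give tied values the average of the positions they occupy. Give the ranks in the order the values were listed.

Sorted (descending): 25, 25, 25, 22, 6, 6
The 3 values of 25 occupy positions 1–3 → average rank 2.
The 2 values of 6 occupy positions 5–6 → average rank (5+6)/2 = 5.5.

5.5, 2, 4, 2, 2, 5.5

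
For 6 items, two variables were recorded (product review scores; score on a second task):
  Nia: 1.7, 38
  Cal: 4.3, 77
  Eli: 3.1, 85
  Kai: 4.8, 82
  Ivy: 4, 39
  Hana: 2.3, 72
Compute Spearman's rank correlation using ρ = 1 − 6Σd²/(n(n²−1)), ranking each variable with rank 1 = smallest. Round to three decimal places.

0.543

Ranks of variable 1: 1, 5, 3, 6, 4, 2
Ranks of variable 2: 1, 4, 6, 5, 2, 3
d = r₁ − r₂: 0, 1, -3, 1, 2, -1
d²: 0, 1, 9, 1, 4, 1; Σd² = 16
ρ = 1 − 6·16/(6·35) = 1 − 96/210 = 0.543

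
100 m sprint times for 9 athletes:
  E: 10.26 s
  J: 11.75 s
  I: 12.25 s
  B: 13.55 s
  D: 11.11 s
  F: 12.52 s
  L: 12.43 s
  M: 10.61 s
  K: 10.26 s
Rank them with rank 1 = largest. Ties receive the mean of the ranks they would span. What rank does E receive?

8.5

Sorted (descending): 13.55, 12.52, 12.43, 12.25, 11.75, 11.11, 10.61, 10.26, 10.26
The 2 values of 10.26 occupy positions 8–9 → average rank (8+9)/2 = 8.5.
E has value 10.26 s → rank 8.5.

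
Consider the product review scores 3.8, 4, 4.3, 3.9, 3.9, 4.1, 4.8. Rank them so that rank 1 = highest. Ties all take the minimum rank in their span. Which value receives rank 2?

4.3

Sorted (descending): 4.8, 4.3, 4.1, 4, 3.9, 3.9, 3.8
The 2 values of 3.9 occupy positions 5–6 → each gets rank 5.
Rank 2 → value 4.3.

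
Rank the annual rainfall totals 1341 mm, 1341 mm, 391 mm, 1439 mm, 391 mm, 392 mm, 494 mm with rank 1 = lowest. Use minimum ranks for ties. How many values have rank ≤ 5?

6

Sorted (ascending): 391, 391, 392, 494, 1341, 1341, 1439
The 2 values of 391 occupy positions 1–2 → each gets rank 1.
The 2 values of 1341 occupy positions 5–6 → each gets rank 5.
Ranks ≤ 5: {1, 1, 3, 4, 5, 5} → 6 values.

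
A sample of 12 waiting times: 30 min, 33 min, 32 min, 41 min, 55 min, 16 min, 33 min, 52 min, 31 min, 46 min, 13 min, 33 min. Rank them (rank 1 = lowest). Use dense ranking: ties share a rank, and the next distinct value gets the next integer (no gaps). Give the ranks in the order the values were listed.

3, 6, 5, 7, 10, 2, 6, 9, 4, 8, 1, 6

Sorted (ascending): 13, 16, 30, 31, 32, 33, 33, 33, 41, 46, 52, 55
The 3 values of 33 share dense rank 6.
Remaining distinct values take the next consecutive integers.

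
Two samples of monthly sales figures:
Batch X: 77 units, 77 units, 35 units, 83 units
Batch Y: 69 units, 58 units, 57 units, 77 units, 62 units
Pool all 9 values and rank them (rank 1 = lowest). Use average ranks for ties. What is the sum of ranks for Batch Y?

21

Sorted (ascending): 35, 57, 58, 62, 69, 77, 77, 77, 83
The 3 values of 77 occupy positions 6–8 → average rank 7.
Batch Y values → pooled ranks: 69→5, 58→3, 57→2, 77→7, 62→4
Rank sum = 5 + 3 + 2 + 7 + 4 = 21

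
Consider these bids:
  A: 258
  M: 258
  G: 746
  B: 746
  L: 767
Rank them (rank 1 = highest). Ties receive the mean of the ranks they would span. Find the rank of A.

Sorted (descending): 767, 746, 746, 258, 258
The 2 values of 746 occupy positions 2–3 → average rank (2+3)/2 = 2.5.
The 2 values of 258 occupy positions 4–5 → average rank (4+5)/2 = 4.5.
A has value 258 → rank 4.5.

4.5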